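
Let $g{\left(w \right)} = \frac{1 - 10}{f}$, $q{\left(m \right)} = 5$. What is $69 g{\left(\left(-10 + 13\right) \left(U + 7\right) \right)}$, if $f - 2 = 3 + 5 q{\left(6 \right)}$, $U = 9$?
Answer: $- \frac{207}{10} \approx -20.7$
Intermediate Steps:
$f = 30$ ($f = 2 + \left(3 + 5 \cdot 5\right) = 2 + \left(3 + 25\right) = 2 + 28 = 30$)
$g{\left(w \right)} = - \frac{3}{10}$ ($g{\left(w \right)} = \frac{1 - 10}{30} = \left(1 - 10\right) \frac{1}{30} = \left(-9\right) \frac{1}{30} = - \frac{3}{10}$)
$69 g{\left(\left(-10 + 13\right) \left(U + 7\right) \right)} = 69 \left(- \frac{3}{10}\right) = - \frac{207}{10}$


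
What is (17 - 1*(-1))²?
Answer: 324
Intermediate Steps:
(17 - 1*(-1))² = (17 + 1)² = 18² = 324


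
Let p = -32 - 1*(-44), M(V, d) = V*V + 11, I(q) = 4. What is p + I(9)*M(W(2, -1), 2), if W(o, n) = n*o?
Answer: 72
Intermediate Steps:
M(V, d) = 11 + V**2 (M(V, d) = V**2 + 11 = 11 + V**2)
p = 12 (p = -32 + 44 = 12)
p + I(9)*M(W(2, -1), 2) = 12 + 4*(11 + (-1*2)**2) = 12 + 4*(11 + (-2)**2) = 12 + 4*(11 + 4) = 12 + 4*15 = 12 + 60 = 72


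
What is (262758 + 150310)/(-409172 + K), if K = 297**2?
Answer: -413068/320963 ≈ -1.2870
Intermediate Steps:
K = 88209
(262758 + 150310)/(-409172 + K) = (262758 + 150310)/(-409172 + 88209) = 413068/(-320963) = 413068*(-1/320963) = -413068/320963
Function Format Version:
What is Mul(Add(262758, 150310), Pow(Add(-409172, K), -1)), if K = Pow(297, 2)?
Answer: Rational(-413068, 320963) ≈ -1.2870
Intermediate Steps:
K = 88209
Mul(Add(262758, 150310), Pow(Add(-409172, K), -1)) = Mul(Add(262758, 150310), Pow(Add(-409172, 88209), -1)) = Mul(413068, Pow(-320963, -1)) = Mul(413068, Rational(-1, 320963)) = Rational(-413068, 320963)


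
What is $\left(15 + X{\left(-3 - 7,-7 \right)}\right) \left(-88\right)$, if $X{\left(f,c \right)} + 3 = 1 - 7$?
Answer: $-528$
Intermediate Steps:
$X{\left(f,c \right)} = -9$ ($X{\left(f,c \right)} = -3 + \left(1 - 7\right) = -3 - 6 = -9$)
$\left(15 + X{\left(-3 - 7,-7 \right)}\right) \left(-88\right) = \left(15 - 9\right) \left(-88\right) = 6 \left(-88\right) = -528$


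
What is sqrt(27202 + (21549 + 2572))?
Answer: sqrt(51323) ≈ 226.55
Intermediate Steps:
sqrt(27202 + (21549 + 2572)) = sqrt(27202 + 24121) = sqrt(51323)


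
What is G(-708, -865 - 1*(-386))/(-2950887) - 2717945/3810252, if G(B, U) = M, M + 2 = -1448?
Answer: -2671607900605/3747874364508 ≈ -0.71283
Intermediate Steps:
M = -1450 (M = -2 - 1448 = -1450)
G(B, U) = -1450
G(-708, -865 - 1*(-386))/(-2950887) - 2717945/3810252 = -1450/(-2950887) - 2717945/3810252 = -1450*(-1/2950887) - 2717945*1/3810252 = 1450/2950887 - 2717945/3810252 = -2671607900605/3747874364508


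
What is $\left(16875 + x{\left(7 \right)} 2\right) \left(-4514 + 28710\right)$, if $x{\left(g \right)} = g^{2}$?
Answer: $410678708$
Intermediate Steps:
$\left(16875 + x{\left(7 \right)} 2\right) \left(-4514 + 28710\right) = \left(16875 + 7^{2} \cdot 2\right) \left(-4514 + 28710\right) = \left(16875 + 49 \cdot 2\right) 24196 = \left(16875 + 98\right) 24196 = 16973 \cdot 24196 = 410678708$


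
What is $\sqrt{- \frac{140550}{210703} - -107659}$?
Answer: $\frac{7 \sqrt{97542303838369}}{210703} \approx 328.11$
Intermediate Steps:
$\sqrt{- \frac{140550}{210703} - -107659} = \sqrt{\left(-140550\right) \frac{1}{210703} + 107659} = \sqrt{- \frac{140550}{210703} + 107659} = \sqrt{\frac{22683933727}{210703}} = \frac{7 \sqrt{97542303838369}}{210703}$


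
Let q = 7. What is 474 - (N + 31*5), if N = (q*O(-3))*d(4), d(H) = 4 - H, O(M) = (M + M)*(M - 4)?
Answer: 319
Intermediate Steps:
O(M) = 2*M*(-4 + M) (O(M) = (2*M)*(-4 + M) = 2*M*(-4 + M))
N = 0 (N = (7*(2*(-3)*(-4 - 3)))*(4 - 1*4) = (7*(2*(-3)*(-7)))*(4 - 4) = (7*42)*0 = 294*0 = 0)
474 - (N + 31*5) = 474 - (0 + 31*5) = 474 - (0 + 155) = 474 - 1*155 = 474 - 155 = 319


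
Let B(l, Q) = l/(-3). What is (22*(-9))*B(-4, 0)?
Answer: -264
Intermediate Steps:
B(l, Q) = -l/3 (B(l, Q) = l*(-1/3) = -l/3)
(22*(-9))*B(-4, 0) = (22*(-9))*(-1/3*(-4)) = -198*4/3 = -264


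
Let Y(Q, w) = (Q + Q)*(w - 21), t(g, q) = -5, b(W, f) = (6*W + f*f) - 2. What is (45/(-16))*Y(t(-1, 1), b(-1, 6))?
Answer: 1575/8 ≈ 196.88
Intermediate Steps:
b(W, f) = -2 + f² + 6*W (b(W, f) = (6*W + f²) - 2 = (f² + 6*W) - 2 = -2 + f² + 6*W)
Y(Q, w) = 2*Q*(-21 + w) (Y(Q, w) = (2*Q)*(-21 + w) = 2*Q*(-21 + w))
(45/(-16))*Y(t(-1, 1), b(-1, 6)) = (45/(-16))*(2*(-5)*(-21 + (-2 + 6² + 6*(-1)))) = (45*(-1/16))*(2*(-5)*(-21 + (-2 + 36 - 6))) = -45*(-5)*(-21 + 28)/8 = -45*(-5)*7/8 = -45/16*(-70) = 1575/8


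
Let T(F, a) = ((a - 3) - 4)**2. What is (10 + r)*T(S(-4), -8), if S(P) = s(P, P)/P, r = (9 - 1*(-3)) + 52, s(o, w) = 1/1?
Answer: 16650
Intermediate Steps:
s(o, w) = 1 (s(o, w) = 1*1 = 1)
r = 64 (r = (9 + 3) + 52 = 12 + 52 = 64)
S(P) = 1/P
T(F, a) = (-7 + a)**2 (T(F, a) = ((-3 + a) - 4)**2 = (-7 + a)**2)
(10 + r)*T(S(-4), -8) = (10 + 64)*(-7 - 8)**2 = 74*(-15)**2 = 74*225 = 16650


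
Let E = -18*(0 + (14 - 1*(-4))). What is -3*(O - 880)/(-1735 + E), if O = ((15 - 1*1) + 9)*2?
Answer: -2502/2059 ≈ -1.2152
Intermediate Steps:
O = 46 (O = ((15 - 1) + 9)*2 = (14 + 9)*2 = 23*2 = 46)
E = -324 (E = -18*(0 + (14 + 4)) = -18*(0 + 18) = -18*18 = -324)
-3*(O - 880)/(-1735 + E) = -3*(46 - 880)/(-1735 - 324) = -(-2502)/(-2059) = -(-2502)*(-1)/2059 = -3*834/2059 = -2502/2059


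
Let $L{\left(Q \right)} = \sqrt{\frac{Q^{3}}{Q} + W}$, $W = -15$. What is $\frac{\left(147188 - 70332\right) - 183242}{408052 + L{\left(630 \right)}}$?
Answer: $- \frac{43411020072}{166506037819} + \frac{106386 \sqrt{396885}}{166506037819} \approx -0.26031$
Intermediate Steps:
$L{\left(Q \right)} = \sqrt{-15 + Q^{2}}$ ($L{\left(Q \right)} = \sqrt{\frac{Q^{3}}{Q} - 15} = \sqrt{Q^{2} - 15} = \sqrt{-15 + Q^{2}}$)
$\frac{\left(147188 - 70332\right) - 183242}{408052 + L{\left(630 \right)}} = \frac{\left(147188 - 70332\right) - 183242}{408052 + \sqrt{-15 + 630^{2}}} = \frac{76856 - 183242}{408052 + \sqrt{-15 + 396900}} = - \frac{106386}{408052 + \sqrt{396885}}$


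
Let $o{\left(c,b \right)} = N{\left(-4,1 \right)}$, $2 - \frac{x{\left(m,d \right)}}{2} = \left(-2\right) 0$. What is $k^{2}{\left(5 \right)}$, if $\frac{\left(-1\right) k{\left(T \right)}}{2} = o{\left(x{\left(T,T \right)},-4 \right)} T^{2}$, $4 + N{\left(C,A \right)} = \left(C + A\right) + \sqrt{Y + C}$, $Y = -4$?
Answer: $102500 - 70000 i \sqrt{2} \approx 1.025 \cdot 10^{5} - 98995.0 i$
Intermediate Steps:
$x{\left(m,d \right)} = 4$ ($x{\left(m,d \right)} = 4 - 2 \left(\left(-2\right) 0\right) = 4 - 0 = 4 + 0 = 4$)
$N{\left(C,A \right)} = -4 + A + C + \sqrt{-4 + C}$ ($N{\left(C,A \right)} = -4 + \left(\left(C + A\right) + \sqrt{-4 + C}\right) = -4 + \left(\left(A + C\right) + \sqrt{-4 + C}\right) = -4 + \left(A + C + \sqrt{-4 + C}\right) = -4 + A + C + \sqrt{-4 + C}$)
$o{\left(c,b \right)} = -7 + 2 i \sqrt{2}$ ($o{\left(c,b \right)} = -4 + 1 - 4 + \sqrt{-4 - 4} = -4 + 1 - 4 + \sqrt{-8} = -4 + 1 - 4 + 2 i \sqrt{2} = -7 + 2 i \sqrt{2}$)
$k{\left(T \right)} = - 2 T^{2} \left(-7 + 2 i \sqrt{2}\right)$ ($k{\left(T \right)} = - 2 \left(-7 + 2 i \sqrt{2}\right) T^{2} = - 2 T^{2} \left(-7 + 2 i \sqrt{2}\right)$)
$k^{2}{\left(5 \right)} = \left(5^{2} \left(14 - 4 i \sqrt{2}\right)\right)^{2} = \left(25 \left(14 - 4 i \sqrt{2}\right)\right)^{2} = \left(350 - 100 i \sqrt{2}\right)^{2}$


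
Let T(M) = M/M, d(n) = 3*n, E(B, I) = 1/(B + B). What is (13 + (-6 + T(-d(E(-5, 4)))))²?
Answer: 64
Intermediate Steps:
E(B, I) = 1/(2*B)
T(M) = 1
(13 + (-6 + T(-d(E(-5, 4)))))² = (13 + (-6 + 1))² = (13 - 5)² = 8² = 64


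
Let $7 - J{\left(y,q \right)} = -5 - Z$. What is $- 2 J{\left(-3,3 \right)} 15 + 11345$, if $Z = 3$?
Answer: $10895$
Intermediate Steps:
$J{\left(y,q \right)} = 15$ ($J{\left(y,q \right)} = 7 - \left(-5 - 3\right) = 7 - -8 = 7 + 8 = 15$)
$- 2 J{\left(-3,3 \right)} 15 + 11345 = \left(-2\right) 15 \cdot 15 + 11345 = \left(-30\right) 15 + 11345 = -450 + 11345 = 10895$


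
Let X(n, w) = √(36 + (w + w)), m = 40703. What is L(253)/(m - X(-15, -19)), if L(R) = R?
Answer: 936169/150612201 + 23*I*√2/150612201 ≈ 0.0062158 + 2.1596e-7*I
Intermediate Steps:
X(n, w) = √(36 + 2*w)
L(253)/(m - X(-15, -19)) = 253/(40703 - √(36 + 2*(-19))) = 253/(40703 - √(36 - 38)) = 253/(40703 - √(-2)) = 253/(40703 - I*√2)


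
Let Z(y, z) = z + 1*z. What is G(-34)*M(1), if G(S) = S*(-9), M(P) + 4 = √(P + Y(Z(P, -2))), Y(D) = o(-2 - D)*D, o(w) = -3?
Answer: -1224 + 306*√13 ≈ -120.70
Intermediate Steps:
Z(y, z) = 2*z (Z(y, z) = z + z = 2*z)
Y(D) = -3*D
M(P) = -4 + √(12 + P) (M(P) = -4 + √(P - 6*(-2)) = -4 + √(P - 3*(-4)) = -4 + √(P + 12) = -4 + √(12 + P))
G(S) = -9*S
G(-34)*M(1) = (-9*(-34))*(-4 + √(12 + 1)) = 306*(-4 + √13) = -1224 + 306*√13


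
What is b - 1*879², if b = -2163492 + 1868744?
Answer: -1067389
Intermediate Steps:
b = -294748
b - 1*879² = -294748 - 1*879² = -294748 - 1*772641 = -294748 - 772641 = -1067389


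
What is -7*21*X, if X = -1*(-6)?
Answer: -882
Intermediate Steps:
X = 6
-7*21*X = -7*21*6 = -147*6 = -1*882 = -882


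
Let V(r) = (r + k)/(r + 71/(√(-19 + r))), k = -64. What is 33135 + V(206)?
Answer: 262782289409/7930491 - 10082*√187/7930491 ≈ 33136.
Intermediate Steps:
V(r) = (-64 + r)/(r + 71/√(-19 + r)) (V(r) = (r - 64)/(r + 71/(√(-19 + r))) = (-64 + r)/(r + 71/√(-19 + r)))
33135 + V(206) = 33135 + √(-19 + 206)*(-64 + 206)/(71 + 206*√(-19 + 206)) = 33135 + √187*142/(71 + 206*√187) = 33135 + 142*√187/(71 + 206*√187)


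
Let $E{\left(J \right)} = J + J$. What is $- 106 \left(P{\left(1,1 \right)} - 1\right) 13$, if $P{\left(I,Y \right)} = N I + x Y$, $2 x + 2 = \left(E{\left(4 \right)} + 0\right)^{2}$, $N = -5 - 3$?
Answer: $-30316$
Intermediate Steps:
$E{\left(J \right)} = 2 J$
$N = -8$ ($N = -5 - 3 = -8$)
$x = 31$ ($x = -1 + \frac{\left(2 \cdot 4 + 0\right)^{2}}{2} = -1 + \frac{\left(8 + 0\right)^{2}}{2} = -1 + \frac{8^{2}}{2} = -1 + \frac{1}{2} \cdot 64 = -1 + 32 = 31$)
$P{\left(I,Y \right)} = - 8 I + 31 Y$
$- 106 \left(P{\left(1,1 \right)} - 1\right) 13 = - 106 \left(\left(\left(-8\right) 1 + 31 \cdot 1\right) - 1\right) 13 = - 106 \left(\left(-8 + 31\right) - 1\right) 13 = - 106 \left(23 - 1\right) 13 = - 106 \cdot 22 \cdot 13 = \left(-106\right) 286 = -30316$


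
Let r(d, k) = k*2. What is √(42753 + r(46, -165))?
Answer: √42423 ≈ 205.97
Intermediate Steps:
r(d, k) = 2*k
√(42753 + r(46, -165)) = √(42753 + 2*(-165)) = √(42753 - 330) = √42423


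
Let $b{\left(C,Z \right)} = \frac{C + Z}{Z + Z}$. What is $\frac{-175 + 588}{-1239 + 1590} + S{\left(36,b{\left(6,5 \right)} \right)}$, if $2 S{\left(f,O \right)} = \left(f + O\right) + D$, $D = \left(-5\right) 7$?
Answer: $\frac{15631}{7020} \approx 2.2266$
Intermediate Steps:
$D = -35$
$b{\left(C,Z \right)} = \frac{C + Z}{2 Z}$
$S{\left(f,O \right)} = - \frac{35}{2} + \frac{O}{2} + \frac{f}{2}$ ($S{\left(f,O \right)} = \frac{\left(f + O\right) - 35}{2} = \frac{\left(O + f\right) - 35}{2} = \frac{-35 + O + f}{2} = - \frac{35}{2} + \frac{O}{2} + \frac{f}{2}$)
$\frac{-175 + 588}{-1239 + 1590} + S{\left(36,b{\left(6,5 \right)} \right)} = \frac{-175 + 588}{-1239 + 1590} + \left(- \frac{35}{2} + \frac{\frac{1}{2} \cdot \frac{1}{5} \left(6 + 5\right)}{2} + \frac{1}{2} \cdot 36\right) = \frac{413}{351} + \left(- \frac{35}{2} + \frac{\frac{1}{2} \cdot \frac{1}{5} \cdot 11}{2} + 18\right) = 413 \cdot \frac{1}{351} + \left(- \frac{35}{2} + \frac{1}{2} \cdot \frac{11}{10} + 18\right) = \frac{413}{351} + \left(- \frac{35}{2} + \frac{11}{20} + 18\right) = \frac{413}{351} + \frac{21}{20} = \frac{15631}{7020}$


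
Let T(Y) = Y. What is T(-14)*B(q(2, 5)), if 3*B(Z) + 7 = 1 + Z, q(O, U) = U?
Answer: 14/3 ≈ 4.6667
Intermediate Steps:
B(Z) = -2 + Z/3 (B(Z) = -7/3 + (1 + Z)/3 = -7/3 + (1/3 + Z/3) = -2 + Z/3)
T(-14)*B(q(2, 5)) = -14*(-2 + (1/3)*5) = -14*(-2 + 5/3) = -14*(-1/3) = 14/3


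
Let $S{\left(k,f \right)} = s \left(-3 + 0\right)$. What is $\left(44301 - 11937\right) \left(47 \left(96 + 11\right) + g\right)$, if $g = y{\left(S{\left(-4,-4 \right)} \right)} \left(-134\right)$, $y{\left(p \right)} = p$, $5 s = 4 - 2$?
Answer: $\frac{839813436}{5} \approx 1.6796 \cdot 10^{8}$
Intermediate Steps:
$s = \frac{2}{5}$ ($s = \frac{4 - 2}{5} = \frac{1}{5} \cdot 2 = \frac{2}{5} \approx 0.4$)
$S{\left(k,f \right)} = - \frac{6}{5}$ ($S{\left(k,f \right)} = \frac{2 \left(-3 + 0\right)}{5} = \frac{2}{5} \left(-3\right) = - \frac{6}{5}$)
$g = \frac{804}{5}$ ($g = \left(- \frac{6}{5}\right) \left(-134\right) = \frac{804}{5} \approx 160.8$)
$\left(44301 - 11937\right) \left(47 \left(96 + 11\right) + g\right) = \left(44301 - 11937\right) \left(47 \left(96 + 11\right) + \frac{804}{5}\right) = 32364 \left(47 \cdot 107 + \frac{804}{5}\right) = 32364 \left(5029 + \frac{804}{5}\right) = 32364 \cdot \frac{25949}{5} = \frac{839813436}{5}$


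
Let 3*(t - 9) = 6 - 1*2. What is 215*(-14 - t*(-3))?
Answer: 3655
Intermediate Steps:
t = 31/3 (t = 9 + (6 - 1*2)/3 = 9 + (6 - 2)/3 = 9 + (⅓)*4 = 9 + 4/3 = 31/3 ≈ 10.333)
215*(-14 - t*(-3)) = 215*(-14 - 1*31/3*(-3)) = 215*(-14 - 31/3*(-3)) = 215*(-14 + 31) = 215*17 = 3655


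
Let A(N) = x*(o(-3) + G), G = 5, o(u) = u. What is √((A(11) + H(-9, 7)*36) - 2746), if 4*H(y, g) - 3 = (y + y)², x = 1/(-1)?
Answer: √195 ≈ 13.964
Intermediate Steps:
x = -1
A(N) = -2 (A(N) = -(-3 + 5) = -1*2 = -2)
H(y, g) = ¾ + y² (H(y, g) = ¾ + (y + y)²/4 = ¾ + (2*y)²/4 = ¾ + (4*y²)/4 = ¾ + y²)
√((A(11) + H(-9, 7)*36) - 2746) = √((-2 + (¾ + (-9)²)*36) - 2746) = √((-2 + (¾ + 81)*36) - 2746) = √((-2 + (327/4)*36) - 2746) = √((-2 + 2943) - 2746) = √(2941 - 2746) = √195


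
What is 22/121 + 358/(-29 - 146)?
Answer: -3588/1925 ≈ -1.8639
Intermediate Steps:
22/121 + 358/(-29 - 146) = 22*(1/121) + 358/(-175) = 2/11 + 358*(-1/175) = 2/11 - 358/175 = -3588/1925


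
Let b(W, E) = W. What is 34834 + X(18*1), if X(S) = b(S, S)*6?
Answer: 34942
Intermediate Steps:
X(S) = 6*S (X(S) = S*6 = 6*S)
34834 + X(18*1) = 34834 + 6*(18*1) = 34834 + 6*18 = 34834 + 108 = 34942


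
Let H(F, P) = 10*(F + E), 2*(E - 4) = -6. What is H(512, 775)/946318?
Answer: 2565/473159 ≈ 0.0054210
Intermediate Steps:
E = 1 (E = 4 + (½)*(-6) = 4 - 3 = 1)
H(F, P) = 10 + 10*F (H(F, P) = 10*(F + 1) = 10*(1 + F) = 10 + 10*F)
H(512, 775)/946318 = (10 + 10*512)/946318 = (10 + 5120)*(1/946318) = 5130*(1/946318) = 2565/473159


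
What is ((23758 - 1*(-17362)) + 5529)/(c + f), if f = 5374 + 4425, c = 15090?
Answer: 46649/24889 ≈ 1.8743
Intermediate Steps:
f = 9799
((23758 - 1*(-17362)) + 5529)/(c + f) = ((23758 - 1*(-17362)) + 5529)/(15090 + 9799) = ((23758 + 17362) + 5529)/24889 = (41120 + 5529)*(1/24889) = 46649*(1/24889) = 46649/24889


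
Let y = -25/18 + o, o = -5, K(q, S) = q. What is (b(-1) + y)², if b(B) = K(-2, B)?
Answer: 22801/324 ≈ 70.373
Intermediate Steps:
b(B) = -2
y = -115/18 (y = -25/18 - 5 = -115/18 ≈ -6.3889)
(b(-1) + y)² = (-2 - 115/18)² = (-151/18)² = 22801/324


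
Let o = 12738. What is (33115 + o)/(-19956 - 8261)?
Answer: -45853/28217 ≈ -1.6250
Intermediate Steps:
(33115 + o)/(-19956 - 8261) = (33115 + 12738)/(-19956 - 8261) = 45853/(-28217) = 45853*(-1/28217) = -45853/28217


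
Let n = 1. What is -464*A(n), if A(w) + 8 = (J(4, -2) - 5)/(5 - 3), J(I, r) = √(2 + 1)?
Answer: 4872 - 232*√3 ≈ 4470.2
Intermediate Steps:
J(I, r) = √3
A(w) = -21/2 + √3/2 (A(w) = -8 + (√3 - 5)/(5 - 3) = -8 + (-5 + √3)/2 = -8 + (-5 + √3)*(½) = -8 + (-5/2 + √3/2) = -21/2 + √3/2)
-464*A(n) = -464*(-21/2 + √3/2) = 4872 - 232*√3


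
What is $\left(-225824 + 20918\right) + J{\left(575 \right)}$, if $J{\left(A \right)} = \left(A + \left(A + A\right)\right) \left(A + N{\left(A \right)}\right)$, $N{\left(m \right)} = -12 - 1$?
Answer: $764544$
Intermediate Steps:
$N{\left(m \right)} = -13$
$J{\left(A \right)} = 3 A \left(-13 + A\right)$ ($J{\left(A \right)} = \left(A + \left(A + A\right)\right) \left(A - 13\right) = \left(A + 2 A\right) \left(-13 + A\right) = 3 A \left(-13 + A\right)$)
$\left(-225824 + 20918\right) + J{\left(575 \right)} = \left(-225824 + 20918\right) + 3 \cdot 575 \left(-13 + 575\right) = -204906 + 3 \cdot 575 \cdot 562 = -204906 + 969450 = 764544$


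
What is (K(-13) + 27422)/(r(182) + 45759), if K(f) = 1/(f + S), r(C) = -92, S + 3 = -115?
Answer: 3592281/5982377 ≈ 0.60048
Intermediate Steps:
S = -118 (S = -3 - 115 = -118)
K(f) = 1/(-118 + f) (K(f) = 1/(f - 118) = 1/(-118 + f))
(K(-13) + 27422)/(r(182) + 45759) = (1/(-118 - 13) + 27422)/(-92 + 45759) = (1/(-131) + 27422)/45667 = (-1/131 + 27422)*(1/45667) = (3592281/131)*(1/45667) = 3592281/5982377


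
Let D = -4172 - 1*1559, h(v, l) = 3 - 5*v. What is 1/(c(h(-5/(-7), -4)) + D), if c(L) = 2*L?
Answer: -7/40125 ≈ -0.00017445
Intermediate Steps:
D = -5731 (D = -4172 - 1559 = -5731)
1/(c(h(-5/(-7), -4)) + D) = 1/(2*(3 - (-25)/(-7)) - 5731) = 1/(2*(3 - (-25)*(-1)/7) - 5731) = 1/(2*(3 - 5*5/7) - 5731) = 1/(2*(3 - 25/7) - 5731) = 1/(2*(-4/7) - 5731) = 1/(-8/7 - 5731) = 1/(-40125/7) = -7/40125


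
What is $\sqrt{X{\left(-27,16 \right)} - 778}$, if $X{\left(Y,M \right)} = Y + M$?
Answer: $i \sqrt{789} \approx 28.089 i$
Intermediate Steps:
$X{\left(Y,M \right)} = M + Y$
$\sqrt{X{\left(-27,16 \right)} - 778} = \sqrt{\left(16 - 27\right) - 778} = \sqrt{-11 - 778} = \sqrt{-789} = i \sqrt{789}$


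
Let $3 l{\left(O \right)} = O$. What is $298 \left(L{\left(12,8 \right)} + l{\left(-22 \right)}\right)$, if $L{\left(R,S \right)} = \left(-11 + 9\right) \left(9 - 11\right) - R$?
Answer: $- \frac{13708}{3} \approx -4569.3$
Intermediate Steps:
$l{\left(O \right)} = \frac{O}{3}$
$L{\left(R,S \right)} = 4 - R$ ($L{\left(R,S \right)} = \left(-2\right) \left(-2\right) - R = 4 - R$)
$298 \left(L{\left(12,8 \right)} + l{\left(-22 \right)}\right) = 298 \left(\left(4 - 12\right) + \frac{1}{3} \left(-22\right)\right) = 298 \left(\left(4 - 12\right) - \frac{22}{3}\right) = 298 \left(-8 - \frac{22}{3}\right) = 298 \left(- \frac{46}{3}\right) = - \frac{13708}{3}$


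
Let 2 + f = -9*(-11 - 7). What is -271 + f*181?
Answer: 28689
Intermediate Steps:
f = 160 (f = -2 - 9*(-11 - 7) = -2 - 9*(-18) = -2 + 162 = 160)
-271 + f*181 = -271 + 160*181 = -271 + 28960 = 28689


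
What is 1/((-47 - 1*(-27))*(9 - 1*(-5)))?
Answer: -1/280 ≈ -0.0035714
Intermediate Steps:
1/((-47 - 1*(-27))*(9 - 1*(-5))) = 1/((-47 + 27)*(9 + 5)) = 1/(-20*14) = 1/(-280) = -1/280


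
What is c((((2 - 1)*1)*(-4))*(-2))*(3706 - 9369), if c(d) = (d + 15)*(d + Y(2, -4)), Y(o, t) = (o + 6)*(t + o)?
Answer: 1041992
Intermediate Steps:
Y(o, t) = (6 + o)*(o + t)
c(d) = (-16 + d)*(15 + d) (c(d) = (d + 15)*(d + (2**2 + 6*2 + 6*(-4) + 2*(-4))) = (15 + d)*(d + (4 + 12 - 24 - 8)) = (15 + d)*(d - 16) = (15 + d)*(-16 + d) = (-16 + d)*(15 + d))
c((((2 - 1)*1)*(-4))*(-2))*(3706 - 9369) = (-240 + ((((2 - 1)*1)*(-4))*(-2))**2 - ((2 - 1)*1)*(-4)*(-2))*(3706 - 9369) = (-240 + (((1*1)*(-4))*(-2))**2 - (1*1)*(-4)*(-2))*(-5663) = (-240 + ((1*(-4))*(-2))**2 - 1*(-4)*(-2))*(-5663) = (-240 + (-4*(-2))**2 - (-4)*(-2))*(-5663) = (-240 + 8**2 - 1*8)*(-5663) = (-240 + 64 - 8)*(-5663) = -184*(-5663) = 1041992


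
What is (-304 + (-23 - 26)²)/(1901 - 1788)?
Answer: 2097/113 ≈ 18.558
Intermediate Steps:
(-304 + (-23 - 26)²)/(1901 - 1788) = (-304 + (-49)²)/113 = (-304 + 2401)*(1/113) = 2097*(1/113) = 2097/113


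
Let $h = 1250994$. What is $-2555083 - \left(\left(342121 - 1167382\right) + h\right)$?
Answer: $-2980816$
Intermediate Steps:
$-2555083 - \left(\left(342121 - 1167382\right) + h\right) = -2555083 - \left(\left(342121 - 1167382\right) + 1250994\right) = -2555083 - \left(-825261 + 1250994\right) = -2555083 - 425733 = -2980816$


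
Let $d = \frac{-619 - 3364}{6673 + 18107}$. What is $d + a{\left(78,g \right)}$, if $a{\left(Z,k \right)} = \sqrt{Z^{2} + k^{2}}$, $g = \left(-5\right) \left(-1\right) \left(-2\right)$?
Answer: $- \frac{569}{3540} + 2 \sqrt{1546} \approx 78.478$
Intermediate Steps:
$g = -10$ ($g = 5 \left(-2\right) = -10$)
$d = - \frac{569}{3540}$ ($d = - \frac{3983}{24780} = \left(-3983\right) \frac{1}{24780} = - \frac{569}{3540} \approx -0.16073$)
$d + a{\left(78,g \right)} = - \frac{569}{3540} + \sqrt{78^{2} + \left(-10\right)^{2}} = - \frac{569}{3540} + \sqrt{6084 + 100} = - \frac{569}{3540} + \sqrt{6184} = - \frac{569}{3540} + 2 \sqrt{1546}$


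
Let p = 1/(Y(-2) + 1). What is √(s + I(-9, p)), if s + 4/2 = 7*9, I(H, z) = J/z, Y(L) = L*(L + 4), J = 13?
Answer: √22 ≈ 4.6904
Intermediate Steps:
Y(L) = L*(4 + L)
p = -⅓ (p = 1/(-2*(4 - 2) + 1) = 1/(-2*2 + 1) = 1/(-4 + 1) = 1/(-3) = -⅓ ≈ -0.33333)
I(H, z) = 13/z
s = 61 (s = -2 + 7*9 = -2 + 63 = 61)
√(s + I(-9, p)) = √(61 + 13/(-⅓)) = √(61 + 13*(-3)) = √(61 - 39) = √22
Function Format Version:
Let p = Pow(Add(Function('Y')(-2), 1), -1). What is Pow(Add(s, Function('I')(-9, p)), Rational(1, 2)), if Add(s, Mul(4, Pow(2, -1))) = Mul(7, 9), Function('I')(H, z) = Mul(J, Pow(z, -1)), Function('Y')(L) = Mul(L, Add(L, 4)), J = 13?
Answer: Pow(22, Rational(1, 2)) ≈ 4.6904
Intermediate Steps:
Function('Y')(L) = Mul(L, Add(4, L))
p = Rational(-1, 3) (p = Pow(Add(Mul(-2, Add(4, -2)), 1), -1) = Pow(Add(Mul(-2, 2), 1), -1) = Pow(Add(-4, 1), -1) = Pow(-3, -1) = Rational(-1, 3) ≈ -0.33333)
Function('I')(H, z) = Mul(13, Pow(z, -1))
s = 61 (s = Add(-2, Mul(7, 9)) = Add(-2, 63) = 61)
Pow(Add(s, Function('I')(-9, p)), Rational(1, 2)) = Pow(Add(61, Mul(13, Pow(Rational(-1, 3), -1))), Rational(1, 2)) = Pow(Add(61, Mul(13, -3)), Rational(1, 2)) = Pow(Add(61, -39), Rational(1, 2)) = Pow(22, Rational(1, 2))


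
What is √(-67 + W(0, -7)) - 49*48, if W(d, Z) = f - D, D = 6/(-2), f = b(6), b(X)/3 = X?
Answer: -2352 + I*√46 ≈ -2352.0 + 6.7823*I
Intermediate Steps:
b(X) = 3*X
f = 18 (f = 3*6 = 18)
D = -3 (D = 6*(-½) = -3)
W(d, Z) = 21 (W(d, Z) = 18 - 1*(-3) = 18 + 3 = 21)
√(-67 + W(0, -7)) - 49*48 = √(-67 + 21) - 49*48 = √(-46) - 2352 = I*√46 - 2352 = -2352 + I*√46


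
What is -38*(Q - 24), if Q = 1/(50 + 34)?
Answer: 38285/42 ≈ 911.55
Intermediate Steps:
Q = 1/84 ≈ 0.011905
-38*(Q - 24) = -38*(1/84 - 24) = -38*(-2015/84) = 38285/42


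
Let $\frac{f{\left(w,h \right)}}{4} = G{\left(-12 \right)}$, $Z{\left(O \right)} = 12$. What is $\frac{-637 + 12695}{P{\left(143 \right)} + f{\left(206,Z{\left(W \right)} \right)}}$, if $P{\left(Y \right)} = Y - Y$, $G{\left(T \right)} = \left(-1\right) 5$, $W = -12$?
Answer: $- \frac{6029}{10} \approx -602.9$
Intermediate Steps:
$G{\left(T \right)} = -5$
$f{\left(w,h \right)} = -20$ ($f{\left(w,h \right)} = 4 \left(-5\right) = -20$)
$P{\left(Y \right)} = 0$
$\frac{-637 + 12695}{P{\left(143 \right)} + f{\left(206,Z{\left(W \right)} \right)}} = \frac{-637 + 12695}{0 - 20} = \frac{12058}{-20} = 12058 \left(- \frac{1}{20}\right) = - \frac{6029}{10}$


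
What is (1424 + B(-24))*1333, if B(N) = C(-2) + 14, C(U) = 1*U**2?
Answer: 1922186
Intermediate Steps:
C(U) = U**2
B(N) = 18 (B(N) = (-2)**2 + 14 = 4 + 14 = 18)
(1424 + B(-24))*1333 = (1424 + 18)*1333 = 1442*1333 = 1922186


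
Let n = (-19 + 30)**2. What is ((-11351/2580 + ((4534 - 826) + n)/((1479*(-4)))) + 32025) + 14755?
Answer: 29747466961/635970 ≈ 46775.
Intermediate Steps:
n = 121 (n = 11**2 = 121)
((-11351/2580 + ((4534 - 826) + n)/((1479*(-4)))) + 32025) + 14755 = ((-11351/2580 + ((4534 - 826) + 121)/((1479*(-4)))) + 32025) + 14755 = ((-11351*1/2580 + (3708 + 121)/(-5916)) + 32025) + 14755 = ((-11351/2580 + 3829*(-1/5916)) + 32025) + 14755 = ((-11351/2580 - 3829/5916) + 32025) + 14755 = (-3209639/635970 + 32025) + 14755 = 20363729611/635970 + 14755 = 29747466961/635970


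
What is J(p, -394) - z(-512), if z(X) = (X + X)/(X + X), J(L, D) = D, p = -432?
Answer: -395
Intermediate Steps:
z(X) = 1 (z(X) = (2*X)/((2*X)) = (2*X)*(1/(2*X)) = 1)
J(p, -394) - z(-512) = -394 - 1*1 = -394 - 1 = -395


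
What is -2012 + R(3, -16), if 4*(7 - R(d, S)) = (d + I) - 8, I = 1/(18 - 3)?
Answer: -60113/30 ≈ -2003.8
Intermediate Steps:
I = 1/15 ≈ 0.066667
R(d, S) = 539/60 - d/4 (R(d, S) = 7 - ((d + 1/15) - 8)/4 = 7 - ((1/15 + d) - 8)/4 = 7 - (-119/15 + d)/4 = 7 + (119/60 - d/4) = 539/60 - d/4)
-2012 + R(3, -16) = -2012 + (539/60 - ¼*3) = -2012 + (539/60 - ¾) = -2012 + 247/30 = -60113/30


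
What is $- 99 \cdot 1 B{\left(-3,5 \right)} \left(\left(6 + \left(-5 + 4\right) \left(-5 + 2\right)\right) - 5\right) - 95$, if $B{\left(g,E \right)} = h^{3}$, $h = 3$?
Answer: $-10787$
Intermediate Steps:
$B{\left(g,E \right)} = 27$ ($B{\left(g,E \right)} = 3^{3} = 27$)
$- 99 \cdot 1 B{\left(-3,5 \right)} \left(\left(6 + \left(-5 + 4\right) \left(-5 + 2\right)\right) - 5\right) - 95 = - 99 \cdot 1 \cdot 27 \left(\left(6 + \left(-5 + 4\right) \left(-5 + 2\right)\right) - 5\right) - 95 = - 99 \cdot 27 \left(\left(6 - -3\right) - 5\right) - 95 = - 99 \cdot 27 \left(\left(6 + 3\right) - 5\right) - 95 = - 99 \cdot 27 \left(9 - 5\right) - 95 = - 99 \cdot 27 \cdot 4 - 95 = \left(-99\right) 108 - 95 = -10692 - 95 = -10787$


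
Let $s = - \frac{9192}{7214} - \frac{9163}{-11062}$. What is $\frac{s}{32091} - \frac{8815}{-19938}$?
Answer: $\frac{313522862043147}{709156581573527} \approx 0.44211$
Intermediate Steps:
$s = - \frac{17790011}{39900634}$ ($s = \left(-9192\right) \frac{1}{7214} - - \frac{9163}{11062} = - \frac{4596}{3607} + \frac{9163}{11062} = - \frac{17790011}{39900634} \approx -0.44586$)
$\frac{s}{32091} - \frac{8815}{-19938} = - \frac{17790011}{39900634 \cdot 32091} - \frac{8815}{-19938} = \left(- \frac{17790011}{39900634}\right) \frac{1}{32091} - - \frac{8815}{19938} = - \frac{17790011}{1280451245694} + \frac{8815}{19938} = \frac{313522862043147}{709156581573527}$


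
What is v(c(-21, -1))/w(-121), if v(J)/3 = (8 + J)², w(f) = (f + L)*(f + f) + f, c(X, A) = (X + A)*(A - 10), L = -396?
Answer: 187500/124993 ≈ 1.5001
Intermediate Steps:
c(X, A) = (-10 + A)*(A + X) (c(X, A) = (A + X)*(-10 + A) = (-10 + A)*(A + X))
w(f) = f + 2*f*(-396 + f) (w(f) = (f - 396)*(f + f) + f = (-396 + f)*(2*f) + f = 2*f*(-396 + f) + f = f + 2*f*(-396 + f))
v(J) = 3*(8 + J)²
v(c(-21, -1))/w(-121) = (3*(8 + ((-1)² - 10*(-1) - 10*(-21) - 1*(-21)))²)/((-121*(-791 + 2*(-121)))) = (3*(8 + (1 + 10 + 210 + 21))²)/((-121*(-791 - 242))) = (3*(8 + 242)²)/((-121*(-1033))) = (3*250²)/124993 = (3*62500)*(1/124993) = 187500*(1/124993) = 187500/124993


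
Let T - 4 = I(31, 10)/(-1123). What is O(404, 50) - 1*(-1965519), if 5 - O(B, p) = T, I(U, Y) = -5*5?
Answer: 2207278935/1123 ≈ 1.9655e+6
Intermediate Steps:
I(U, Y) = -25
T = 4517/1123 (T = 4 - 25/(-1123) = 4 - 25*(-1/1123) = 4 + 25/1123 = 4517/1123 ≈ 4.0223)
O(B, p) = 1098/1123 (O(B, p) = 5 - 1*4517/1123 = 5 - 4517/1123 = 1098/1123)
O(404, 50) - 1*(-1965519) = 1098/1123 - 1*(-1965519) = 1098/1123 + 1965519 = 2207278935/1123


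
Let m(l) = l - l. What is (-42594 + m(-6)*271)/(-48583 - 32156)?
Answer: 14198/26913 ≈ 0.52755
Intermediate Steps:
m(l) = 0
(-42594 + m(-6)*271)/(-48583 - 32156) = (-42594 + 0*271)/(-48583 - 32156) = (-42594 + 0)/(-80739) = -42594*(-1/80739) = 14198/26913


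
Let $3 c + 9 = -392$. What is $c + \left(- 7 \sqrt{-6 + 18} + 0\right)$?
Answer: $- \frac{401}{3} - 14 \sqrt{3} \approx -157.92$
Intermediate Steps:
$c = - \frac{401}{3}$ ($c = -3 + \frac{1}{3} \left(-392\right) = -3 - \frac{392}{3} = - \frac{401}{3} \approx -133.67$)
$c + \left(- 7 \sqrt{-6 + 18} + 0\right) = - \frac{401}{3} + \left(- 7 \sqrt{-6 + 18} + 0\right) = - \frac{401}{3} + \left(- 7 \sqrt{12} + 0\right) = - \frac{401}{3} + \left(- 7 \cdot 2 \sqrt{3} + 0\right) = - \frac{401}{3} + \left(- 14 \sqrt{3} + 0\right) = - \frac{401}{3} - 14 \sqrt{3}$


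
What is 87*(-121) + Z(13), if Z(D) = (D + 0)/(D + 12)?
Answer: -263162/25 ≈ -10526.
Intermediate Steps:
Z(D) = D/(12 + D)
87*(-121) + Z(13) = 87*(-121) + 13/(12 + 13) = -10527 + 13/25 = -263162/25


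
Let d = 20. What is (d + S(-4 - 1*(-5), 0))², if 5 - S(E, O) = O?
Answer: 625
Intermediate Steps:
S(E, O) = 5 - O
(d + S(-4 - 1*(-5), 0))² = (20 + (5 - 1*0))² = (20 + (5 + 0))² = (20 + 5)² = 25² = 625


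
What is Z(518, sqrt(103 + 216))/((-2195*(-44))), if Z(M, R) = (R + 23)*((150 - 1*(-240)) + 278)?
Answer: 3841/24145 + 167*sqrt(319)/24145 ≈ 0.28261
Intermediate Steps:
Z(M, R) = 15364 + 668*R (Z(M, R) = (23 + R)*((150 + 240) + 278) = (23 + R)*(390 + 278) = (23 + R)*668 = 15364 + 668*R)
Z(518, sqrt(103 + 216))/((-2195*(-44))) = (15364 + 668*sqrt(103 + 216))/((-2195*(-44))) = (15364 + 668*sqrt(319))/96580 = (15364 + 668*sqrt(319))*(1/96580) = 3841/24145 + 167*sqrt(319)/24145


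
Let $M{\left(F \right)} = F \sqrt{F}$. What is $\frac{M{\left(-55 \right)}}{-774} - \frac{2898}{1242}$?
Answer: $- \frac{7}{3} + \frac{55 i \sqrt{55}}{774} \approx -2.3333 + 0.52699 i$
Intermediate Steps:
$M{\left(F \right)} = F^{\frac{3}{2}}$
$\frac{M{\left(-55 \right)}}{-774} - \frac{2898}{1242} = \frac{\left(-55\right)^{\frac{3}{2}}}{-774} - \frac{2898}{1242} = - 55 i \sqrt{55} \left(- \frac{1}{774}\right) - \frac{7}{3} = \frac{55 i \sqrt{55}}{774} - \frac{7}{3} = - \frac{7}{3} + \frac{55 i \sqrt{55}}{774}$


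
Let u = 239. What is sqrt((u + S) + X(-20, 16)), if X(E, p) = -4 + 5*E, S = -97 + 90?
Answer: 8*sqrt(2) ≈ 11.314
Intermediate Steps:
S = -7
sqrt((u + S) + X(-20, 16)) = sqrt((239 - 7) + (-4 + 5*(-20))) = sqrt(232 + (-4 - 100)) = sqrt(232 - 104) = sqrt(128) = 8*sqrt(2)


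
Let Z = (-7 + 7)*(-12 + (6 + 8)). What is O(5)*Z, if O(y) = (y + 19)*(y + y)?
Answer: 0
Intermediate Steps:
O(y) = 2*y*(19 + y) (O(y) = (19 + y)*(2*y) = 2*y*(19 + y))
Z = 0 (Z = 0*(-12 + 14) = 0*2 = 0)
O(5)*Z = (2*5*(19 + 5))*0 = (2*5*24)*0 = 240*0 = 0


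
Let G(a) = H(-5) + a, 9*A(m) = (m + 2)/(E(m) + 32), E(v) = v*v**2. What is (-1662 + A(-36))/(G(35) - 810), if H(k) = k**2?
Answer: 348700879/157356000 ≈ 2.2160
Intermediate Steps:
E(v) = v**3
A(m) = (2 + m)/(9*(32 + m**3)) (A(m) = ((m + 2)/(m**3 + 32))/9 = ((2 + m)/(32 + m**3))/9 = (2 + m)/(9*(32 + m**3)))
G(a) = 25 + a (G(a) = (-5)**2 + a = 25 + a)
(-1662 + A(-36))/(G(35) - 810) = (-1662 + (2 - 36)/(9*(32 + (-36)**3)))/((25 + 35) - 810) = (-1662 + (1/9)*(-34)/(32 - 46656))/(60 - 810) = (-1662 + (1/9)*(-34)/(-46624))/(-750) = (-1662 + (1/9)*(-1/46624)*(-34))*(-1/750) = (-1662 + 17/209808)*(-1/750) = -348700879/209808*(-1/750) = 348700879/157356000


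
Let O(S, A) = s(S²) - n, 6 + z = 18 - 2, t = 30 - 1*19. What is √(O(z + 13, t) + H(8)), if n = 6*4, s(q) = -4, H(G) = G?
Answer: 2*I*√5 ≈ 4.4721*I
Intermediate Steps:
t = 11 (t = 30 - 19 = 11)
z = 10 (z = -6 + (18 - 2) = -6 + 16 = 10)
n = 24
O(S, A) = -28 (O(S, A) = -4 - 1*24 = -4 - 24 = -28)
√(O(z + 13, t) + H(8)) = √(-28 + 8) = √(-20) = 2*I*√5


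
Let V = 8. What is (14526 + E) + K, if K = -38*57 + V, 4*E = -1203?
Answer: 48269/4 ≈ 12067.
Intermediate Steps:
E = -1203/4 (E = (¼)*(-1203) = -1203/4 ≈ -300.75)
K = -2158 (K = -38*57 + 8 = -2166 + 8 = -2158)
(14526 + E) + K = (14526 - 1203/4) - 2158 = 56901/4 - 2158 = 48269/4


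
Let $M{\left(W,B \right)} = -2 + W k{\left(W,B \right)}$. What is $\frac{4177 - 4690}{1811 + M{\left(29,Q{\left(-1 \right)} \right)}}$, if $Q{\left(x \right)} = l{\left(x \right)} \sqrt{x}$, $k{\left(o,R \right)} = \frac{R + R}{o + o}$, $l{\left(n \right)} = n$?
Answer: $- \frac{928017}{3272482} - \frac{513 i}{3272482} \approx -0.28358 - 0.00015676 i$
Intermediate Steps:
$k{\left(o,R \right)} = \frac{R}{o}$ ($k{\left(o,R \right)} = \frac{2 R}{2 o} = 2 R \frac{1}{2 o} = \frac{R}{o}$)
$Q{\left(x \right)} = x^{\frac{3}{2}}$ ($Q{\left(x \right)} = x \sqrt{x} = x^{\frac{3}{2}}$)
$M{\left(W,B \right)} = -2 + B$ ($M{\left(W,B \right)} = -2 + W \frac{B}{W} = -2 + B$)
$\frac{4177 - 4690}{1811 + M{\left(29,Q{\left(-1 \right)} \right)}} = \frac{4177 - 4690}{1811 - \left(2 - \left(-1\right)^{\frac{3}{2}}\right)} = - \frac{513}{1811 - \left(2 + i\right)} = - \frac{513}{1809 - i} = - 513 \frac{1809 + i}{3272482} = - \frac{513 \left(1809 + i\right)}{3272482}$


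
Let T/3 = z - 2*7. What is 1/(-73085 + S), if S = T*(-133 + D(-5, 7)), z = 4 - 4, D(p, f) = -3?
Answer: -1/67373 ≈ -1.4843e-5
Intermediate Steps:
z = 0
T = -42 (T = 3*(0 - 2*7) = 3*(0 - 14) = 3*(-14) = -42)
S = 5712 (S = -42*(-133 - 3) = -42*(-136) = 5712)
1/(-73085 + S) = 1/(-73085 + 5712) = 1/(-67373) = -1/67373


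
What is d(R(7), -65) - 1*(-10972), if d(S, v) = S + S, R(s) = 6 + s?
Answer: 10998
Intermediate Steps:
d(S, v) = 2*S
d(R(7), -65) - 1*(-10972) = 2*(6 + 7) - 1*(-10972) = 2*13 + 10972 = 26 + 10972 = 10998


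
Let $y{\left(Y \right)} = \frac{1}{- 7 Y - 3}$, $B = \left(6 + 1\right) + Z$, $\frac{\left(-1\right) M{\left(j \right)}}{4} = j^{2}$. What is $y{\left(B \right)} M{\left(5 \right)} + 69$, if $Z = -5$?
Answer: $\frac{1273}{17} \approx 74.882$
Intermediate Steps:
$M{\left(j \right)} = - 4 j^{2}$
$B = 2$ ($B = \left(6 + 1\right) - 5 = 7 - 5 = 2$)
$y{\left(Y \right)} = \frac{1}{-3 - 7 Y}$
$y{\left(B \right)} M{\left(5 \right)} + 69 = - \frac{1}{3 + 7 \cdot 2} \left(- 4 \cdot 5^{2}\right) + 69 = - \frac{1}{3 + 14} \left(\left(-4\right) 25\right) + 69 = - \frac{1}{17} \left(-100\right) + 69 = \left(-1\right) \frac{1}{17} \left(-100\right) + 69 = \left(- \frac{1}{17}\right) \left(-100\right) + 69 = \frac{100}{17} + 69 = \frac{1273}{17}$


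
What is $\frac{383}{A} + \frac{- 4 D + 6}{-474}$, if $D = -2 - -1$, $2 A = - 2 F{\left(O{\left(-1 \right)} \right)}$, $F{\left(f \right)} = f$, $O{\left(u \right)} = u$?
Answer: $\frac{90766}{237} \approx 382.98$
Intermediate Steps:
$A = 1$ ($A = \frac{\left(-2\right) \left(-1\right)}{2} = \frac{1}{2} \cdot 2 = 1$)
$D = -1$ ($D = -2 + 1 = -1$)
$\frac{383}{A} + \frac{- 4 D + 6}{-474} = \frac{383}{1} + \frac{\left(-4\right) \left(-1\right) + 6}{-474} = 383 \cdot 1 + \left(4 + 6\right) \left(- \frac{1}{474}\right) = 383 + 10 \left(- \frac{1}{474}\right) = 383 - \frac{5}{237} = \frac{90766}{237}$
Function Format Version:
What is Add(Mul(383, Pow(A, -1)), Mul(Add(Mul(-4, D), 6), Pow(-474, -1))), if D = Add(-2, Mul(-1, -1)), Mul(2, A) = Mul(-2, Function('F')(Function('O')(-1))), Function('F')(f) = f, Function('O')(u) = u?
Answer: Rational(90766, 237) ≈ 382.98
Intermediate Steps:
A = 1 (A = Mul(Rational(1, 2), Mul(-2, -1)) = Mul(Rational(1, 2), 2) = 1)
D = -1 (D = Add(-2, 1) = -1)
Add(Mul(383, Pow(A, -1)), Mul(Add(Mul(-4, D), 6), Pow(-474, -1))) = Add(Mul(383, Pow(1, -1)), Mul(Add(Mul(-4, -1), 6), Pow(-474, -1))) = Add(Mul(383, 1), Mul(Add(4, 6), Rational(-1, 474))) = Add(383, Mul(10, Rational(-1, 474))) = Add(383, Rational(-5, 237)) = Rational(90766, 237)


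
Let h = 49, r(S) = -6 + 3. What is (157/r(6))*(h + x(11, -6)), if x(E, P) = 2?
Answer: -2669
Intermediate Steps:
r(S) = -3
(157/r(6))*(h + x(11, -6)) = (157/(-3))*(49 + 2) = (157*(-⅓))*51 = -157/3*51 = -2669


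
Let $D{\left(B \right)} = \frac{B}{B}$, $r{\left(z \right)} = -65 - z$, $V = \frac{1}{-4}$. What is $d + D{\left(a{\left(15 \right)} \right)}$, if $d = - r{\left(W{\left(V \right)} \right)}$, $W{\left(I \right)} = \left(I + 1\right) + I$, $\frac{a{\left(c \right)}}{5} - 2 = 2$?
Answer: $\frac{133}{2} \approx 66.5$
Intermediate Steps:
$V = - \frac{1}{4} \approx -0.25$
$a{\left(c \right)} = 20$ ($a{\left(c \right)} = 10 + 5 \cdot 2 = 10 + 10 = 20$)
$W{\left(I \right)} = 1 + 2 I$ ($W{\left(I \right)} = \left(1 + I\right) + I = 1 + 2 I$)
$D{\left(B \right)} = 1$
$d = \frac{131}{2}$ ($d = - (-65 - \left(1 + 2 \left(- \frac{1}{4}\right)\right)) = - (-65 - \left(1 - \frac{1}{2}\right)) = - (-65 - \frac{1}{2}) = \left(-1\right) \left(- \frac{131}{2}\right) = \frac{131}{2} \approx 65.5$)
$d + D{\left(a{\left(15 \right)} \right)} = \frac{131}{2} + 1 = \frac{133}{2}$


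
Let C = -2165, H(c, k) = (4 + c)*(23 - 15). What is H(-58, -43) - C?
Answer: 1733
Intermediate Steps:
H(c, k) = 32 + 8*c (H(c, k) = (4 + c)*8 = 32 + 8*c)
H(-58, -43) - C = (32 + 8*(-58)) - 1*(-2165) = (32 - 464) + 2165 = -432 + 2165 = 1733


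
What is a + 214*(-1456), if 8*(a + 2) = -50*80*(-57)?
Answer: -283086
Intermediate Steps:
a = 28498 (a = -2 + (-50*80*(-57))/8 = -2 + (-4000*(-57))/8 = -2 + (⅛)*228000 = -2 + 28500 = 28498)
a + 214*(-1456) = 28498 + 214*(-1456) = 28498 - 311584 = -283086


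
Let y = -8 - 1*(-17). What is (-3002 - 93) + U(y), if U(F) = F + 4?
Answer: -3082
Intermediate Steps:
y = 9 (y = -8 + 17 = 9)
U(F) = 4 + F
(-3002 - 93) + U(y) = (-3002 - 93) + (4 + 9) = -3095 + 13 = -3082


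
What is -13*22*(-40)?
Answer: 11440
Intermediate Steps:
-13*22*(-40) = -286*(-40) = 11440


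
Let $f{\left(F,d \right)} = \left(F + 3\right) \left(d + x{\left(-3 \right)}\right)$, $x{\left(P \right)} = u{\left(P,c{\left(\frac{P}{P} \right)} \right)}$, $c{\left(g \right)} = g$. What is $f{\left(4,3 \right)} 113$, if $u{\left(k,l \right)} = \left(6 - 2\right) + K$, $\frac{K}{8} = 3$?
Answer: $24521$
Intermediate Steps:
$K = 24$ ($K = 8 \cdot 3 = 24$)
$u{\left(k,l \right)} = 28$ ($u{\left(k,l \right)} = \left(6 - 2\right) + 24 = 4 + 24 = 28$)
$x{\left(P \right)} = 28$
$f{\left(F,d \right)} = \left(3 + F\right) \left(28 + d\right)$ ($f{\left(F,d \right)} = \left(F + 3\right) \left(d + 28\right) = \left(3 + F\right) \left(28 + d\right)$)
$f{\left(4,3 \right)} 113 = \left(84 + 3 \cdot 3 + 28 \cdot 4 + 4 \cdot 3\right) 113 = \left(84 + 9 + 112 + 12\right) 113 = 217 \cdot 113 = 24521$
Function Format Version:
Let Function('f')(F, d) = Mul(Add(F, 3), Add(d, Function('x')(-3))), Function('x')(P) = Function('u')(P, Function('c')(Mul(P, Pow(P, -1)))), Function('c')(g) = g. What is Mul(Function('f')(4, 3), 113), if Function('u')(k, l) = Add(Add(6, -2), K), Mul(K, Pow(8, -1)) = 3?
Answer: 24521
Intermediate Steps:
K = 24 (K = Mul(8, 3) = 24)
Function('u')(k, l) = 28 (Function('u')(k, l) = Add(Add(6, -2), 24) = Add(4, 24) = 28)
Function('x')(P) = 28
Function('f')(F, d) = Mul(Add(3, F), Add(28, d)) (Function('f')(F, d) = Mul(Add(F, 3), Add(d, 28)) = Mul(Add(3, F), Add(28, d)))
Mul(Function('f')(4, 3), 113) = Mul(Add(84, Mul(3, 3), Mul(28, 4), Mul(4, 3)), 113) = Mul(Add(84, 9, 112, 12), 113) = Mul(217, 113) = 24521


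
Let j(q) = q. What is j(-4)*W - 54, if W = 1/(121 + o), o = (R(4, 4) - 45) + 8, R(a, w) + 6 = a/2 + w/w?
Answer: -4378/81 ≈ -54.049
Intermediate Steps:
R(a, w) = -5 + a/2 (R(a, w) = -6 + (a/2 + w/w) = -6 + (a*(½) + 1) = -6 + (a/2 + 1) = -6 + (1 + a/2) = -5 + a/2)
o = -40 (o = ((-5 + (½)*4) - 45) + 8 = ((-5 + 2) - 45) + 8 = (-3 - 45) + 8 = -48 + 8 = -40)
W = 1/81 (W = 1/(121 - 40) = 1/81 ≈ 0.012346)
j(-4)*W - 54 = -4*1/81 - 54 = -4/81 - 54 = -4378/81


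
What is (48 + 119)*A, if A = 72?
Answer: 12024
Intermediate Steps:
(48 + 119)*A = (48 + 119)*72 = 167*72 = 12024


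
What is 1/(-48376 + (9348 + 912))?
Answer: -1/38116 ≈ -2.6236e-5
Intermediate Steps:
1/(-48376 + (9348 + 912)) = 1/(-48376 + 10260) = 1/(-38116) = -1/38116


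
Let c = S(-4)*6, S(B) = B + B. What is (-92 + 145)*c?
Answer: -2544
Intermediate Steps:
S(B) = 2*B
c = -48 (c = (2*(-4))*6 = -8*6 = -48)
(-92 + 145)*c = (-92 + 145)*(-48) = 53*(-48) = -2544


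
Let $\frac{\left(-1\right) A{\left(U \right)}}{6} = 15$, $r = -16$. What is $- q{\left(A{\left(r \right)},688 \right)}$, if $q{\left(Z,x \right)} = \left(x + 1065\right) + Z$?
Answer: $-1663$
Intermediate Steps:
$A{\left(U \right)} = -90$ ($A{\left(U \right)} = \left(-6\right) 15 = -90$)
$q{\left(Z,x \right)} = 1065 + Z + x$ ($q{\left(Z,x \right)} = \left(1065 + x\right) + Z = 1065 + Z + x$)
$- q{\left(A{\left(r \right)},688 \right)} = - (1065 - 90 + 688) = \left(-1\right) 1663 = -1663$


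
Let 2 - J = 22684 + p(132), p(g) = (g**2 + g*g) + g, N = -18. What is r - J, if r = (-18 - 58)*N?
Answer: 59030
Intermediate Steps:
p(g) = g + 2*g**2 (p(g) = (g**2 + g**2) + g = 2*g**2 + g = g + 2*g**2)
J = -57662 (J = 2 - (22684 + 132*(1 + 2*132)) = 2 - (22684 + 132*(1 + 264)) = 2 - (22684 + 132*265) = 2 - (22684 + 34980) = 2 - 1*57664 = 2 - 57664 = -57662)
r = 1368 (r = (-18 - 58)*(-18) = -76*(-18) = 1368)
r - J = 1368 - 1*(-57662) = 1368 + 57662 = 59030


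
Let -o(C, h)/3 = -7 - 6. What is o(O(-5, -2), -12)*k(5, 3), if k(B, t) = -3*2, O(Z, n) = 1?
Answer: -234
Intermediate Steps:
k(B, t) = -6
o(C, h) = 39 (o(C, h) = -3*(-7 - 6) = -3*(-13) = 39)
o(O(-5, -2), -12)*k(5, 3) = 39*(-6) = -234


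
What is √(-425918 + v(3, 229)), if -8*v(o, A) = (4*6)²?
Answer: I*√425990 ≈ 652.68*I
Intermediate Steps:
v(o, A) = -72 (v(o, A) = -(4*6)²/8 = -⅛*24² = -⅛*576 = -72)
√(-425918 + v(3, 229)) = √(-425918 - 72) = √(-425990) = I*√425990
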